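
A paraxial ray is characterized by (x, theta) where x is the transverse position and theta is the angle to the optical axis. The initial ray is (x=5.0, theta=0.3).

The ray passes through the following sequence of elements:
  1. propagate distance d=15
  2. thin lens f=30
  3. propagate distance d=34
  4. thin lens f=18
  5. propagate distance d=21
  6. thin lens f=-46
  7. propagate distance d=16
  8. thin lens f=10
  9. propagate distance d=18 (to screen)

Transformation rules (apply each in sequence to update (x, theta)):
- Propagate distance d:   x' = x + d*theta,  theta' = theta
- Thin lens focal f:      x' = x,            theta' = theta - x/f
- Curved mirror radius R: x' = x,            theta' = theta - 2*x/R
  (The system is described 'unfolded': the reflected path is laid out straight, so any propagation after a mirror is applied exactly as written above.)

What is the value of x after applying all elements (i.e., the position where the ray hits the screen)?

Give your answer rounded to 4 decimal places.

Answer: -1.4042

Derivation:
Initial: x=5.0000 theta=0.3000
After 1 (propagate distance d=15): x=9.5000 theta=0.3000
After 2 (thin lens f=30): x=9.5000 theta=-1/60 (≈-0.0167)
After 3 (propagate distance d=34): x=134/15 (≈8.9333) theta=-1/60 (≈-0.0167)
After 4 (thin lens f=18): x=134/15 (≈8.9333) theta=-277/540 (≈-0.5130)
After 5 (propagate distance d=21): x=-331/180 (≈-1.8389) theta=-277/540 (≈-0.5130)
After 6 (thin lens f=-46): x=-331/180 (≈-1.8389) theta=-2747/4968 (≈-0.5529)
After 7 (propagate distance d=16): x=-132719/12420 (≈-10.6859) theta=-2747/4968 (≈-0.5529)
After 8 (thin lens f=10): x=-132719/12420 (≈-10.6859) theta=593/1150 (≈0.5157)
After 9 (propagate distance d=18 (to screen)): x=-87199/62100 (≈-1.4042) theta=593/1150 (≈0.5157)
Rounded to 4 decimal places: x = -1.4042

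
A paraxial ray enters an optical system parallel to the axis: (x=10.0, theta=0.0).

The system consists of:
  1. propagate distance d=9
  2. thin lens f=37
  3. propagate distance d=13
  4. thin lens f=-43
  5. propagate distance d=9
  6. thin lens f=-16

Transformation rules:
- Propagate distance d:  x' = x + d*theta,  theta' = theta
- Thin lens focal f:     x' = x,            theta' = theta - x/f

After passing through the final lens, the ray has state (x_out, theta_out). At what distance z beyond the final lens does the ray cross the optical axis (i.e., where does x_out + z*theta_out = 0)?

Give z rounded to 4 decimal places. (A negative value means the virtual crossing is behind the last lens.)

Answer: -24.7325

Derivation:
Initial: x=10.0000 theta=0.0000
After 1 (propagate distance d=9): x=10.0000 theta=0.0000
After 2 (thin lens f=37): x=10.0000 theta=-10/37 (≈-0.2703)
After 3 (propagate distance d=13): x=240/37 (≈6.4865) theta=-10/37 (≈-0.2703)
After 4 (thin lens f=-43): x=240/37 (≈6.4865) theta=-190/1591 (≈-0.1194)
After 5 (propagate distance d=9): x=8610/1591 (≈5.4117) theta=-190/1591 (≈-0.1194)
After 6 (thin lens f=-16): x=8610/1591 (≈5.4117) theta=2785/12728 (≈0.2188)
z_focus = -x_out/theta_out = -(8610/1591)/(2785/12728) = -13776/557 ≈ -24.7325
Rounded to 4 decimal places: z = -24.7325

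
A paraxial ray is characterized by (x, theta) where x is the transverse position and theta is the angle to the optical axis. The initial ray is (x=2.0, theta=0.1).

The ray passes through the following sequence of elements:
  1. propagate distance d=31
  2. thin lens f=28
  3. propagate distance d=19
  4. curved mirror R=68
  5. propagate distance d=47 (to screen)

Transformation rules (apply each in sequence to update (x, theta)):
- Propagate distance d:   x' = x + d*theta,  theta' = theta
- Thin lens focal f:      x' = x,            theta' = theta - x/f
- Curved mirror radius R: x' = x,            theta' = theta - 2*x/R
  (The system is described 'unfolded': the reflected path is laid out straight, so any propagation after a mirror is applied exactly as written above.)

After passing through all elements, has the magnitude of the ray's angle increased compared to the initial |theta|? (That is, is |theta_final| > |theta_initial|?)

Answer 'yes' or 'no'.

Initial: x=2.0000 theta=0.1000
After 1 (propagate distance d=31): x=5.1000 theta=0.1000
After 2 (thin lens f=28): x=5.1000 theta=-23/280 (≈-0.0821)
After 3 (propagate distance d=19): x=991/280 (≈3.5393) theta=-23/280 (≈-0.0821)
After 4 (curved mirror R=68): x=991/280 (≈3.5393) theta=-1773/9520 (≈-0.1862)
After 5 (propagate distance d=47 (to screen)): x=-7091/1360 (≈-5.2140) theta=-1773/9520 (≈-0.1862)
|theta_initial|=0.1000 |theta_final|=1773/9520 (≈0.1862) -> increased

Answer: yes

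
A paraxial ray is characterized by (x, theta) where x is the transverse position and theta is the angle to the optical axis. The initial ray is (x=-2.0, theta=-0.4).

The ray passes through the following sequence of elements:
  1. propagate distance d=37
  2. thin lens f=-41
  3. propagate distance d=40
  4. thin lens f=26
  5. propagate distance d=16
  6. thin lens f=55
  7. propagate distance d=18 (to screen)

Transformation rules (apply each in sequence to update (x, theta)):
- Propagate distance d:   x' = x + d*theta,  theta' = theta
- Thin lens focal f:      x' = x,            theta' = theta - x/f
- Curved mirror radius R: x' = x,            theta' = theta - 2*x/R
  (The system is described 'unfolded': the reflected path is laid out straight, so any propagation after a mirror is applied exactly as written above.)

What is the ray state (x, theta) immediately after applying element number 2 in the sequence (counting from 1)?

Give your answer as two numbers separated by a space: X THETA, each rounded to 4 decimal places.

Answer: -16.8000 -0.8098

Derivation:
Initial: x=-2.0000 theta=-0.4000
After 1 (propagate distance d=37): x=-16.8000 theta=-0.4000
After 2 (thin lens f=-41): x=-16.8000 theta=-166/205 (≈-0.8098)
Rounded to 4 decimal places: x = -16.8000, theta = -0.8098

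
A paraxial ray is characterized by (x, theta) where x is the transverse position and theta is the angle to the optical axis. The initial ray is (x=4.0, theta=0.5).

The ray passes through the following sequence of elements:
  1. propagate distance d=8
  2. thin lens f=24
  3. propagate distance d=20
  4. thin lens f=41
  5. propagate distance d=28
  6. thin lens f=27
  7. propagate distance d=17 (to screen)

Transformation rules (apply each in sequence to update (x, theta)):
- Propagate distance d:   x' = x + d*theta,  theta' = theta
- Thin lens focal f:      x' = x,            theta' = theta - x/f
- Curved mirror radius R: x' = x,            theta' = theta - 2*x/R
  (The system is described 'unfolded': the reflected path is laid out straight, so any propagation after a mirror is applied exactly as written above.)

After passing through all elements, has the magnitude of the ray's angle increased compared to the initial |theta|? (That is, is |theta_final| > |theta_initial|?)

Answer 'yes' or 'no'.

Answer: no

Derivation:
Initial: x=4.0000 theta=0.5000
After 1 (propagate distance d=8): x=8.0000 theta=0.5000
After 2 (thin lens f=24): x=8.0000 theta=1/6 (≈0.1667)
After 3 (propagate distance d=20): x=34/3 (≈11.3333) theta=1/6 (≈0.1667)
After 4 (thin lens f=41): x=34/3 (≈11.3333) theta=-9/82 (≈-0.1098)
After 5 (propagate distance d=28): x=1016/123 (≈8.2602) theta=-9/82 (≈-0.1098)
After 6 (thin lens f=27): x=1016/123 (≈8.2602) theta=-2761/6642 (≈-0.4157)
After 7 (propagate distance d=17 (to screen)): x=7927/6642 (≈1.1935) theta=-2761/6642 (≈-0.4157)
|theta_initial|=0.5000 |theta_final|=2761/6642 (≈0.4157) -> not increased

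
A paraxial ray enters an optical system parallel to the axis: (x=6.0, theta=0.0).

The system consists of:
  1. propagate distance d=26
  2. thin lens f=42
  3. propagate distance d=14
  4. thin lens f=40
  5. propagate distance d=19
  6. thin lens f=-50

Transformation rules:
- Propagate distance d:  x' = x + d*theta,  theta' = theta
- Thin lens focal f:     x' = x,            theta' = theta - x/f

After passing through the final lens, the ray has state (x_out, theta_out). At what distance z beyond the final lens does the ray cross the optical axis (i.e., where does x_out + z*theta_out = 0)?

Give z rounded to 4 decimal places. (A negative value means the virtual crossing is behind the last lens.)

Answer: -2.4076

Derivation:
Initial: x=6.0000 theta=0.0000
After 1 (propagate distance d=26): x=6.0000 theta=0.0000
After 2 (thin lens f=42): x=6.0000 theta=-1/7 (≈-0.1429)
After 3 (propagate distance d=14): x=4.0000 theta=-1/7 (≈-0.1429)
After 4 (thin lens f=40): x=4.0000 theta=-17/70 (≈-0.2429)
After 5 (propagate distance d=19): x=-43/70 (≈-0.6143) theta=-17/70 (≈-0.2429)
After 6 (thin lens f=-50): x=-43/70 (≈-0.6143) theta=-893/3500 (≈-0.2551)
z_focus = -x_out/theta_out = -(-43/70)/(-893/3500) = -2150/893 ≈ -2.4076
Rounded to 4 decimal places: z = -2.4076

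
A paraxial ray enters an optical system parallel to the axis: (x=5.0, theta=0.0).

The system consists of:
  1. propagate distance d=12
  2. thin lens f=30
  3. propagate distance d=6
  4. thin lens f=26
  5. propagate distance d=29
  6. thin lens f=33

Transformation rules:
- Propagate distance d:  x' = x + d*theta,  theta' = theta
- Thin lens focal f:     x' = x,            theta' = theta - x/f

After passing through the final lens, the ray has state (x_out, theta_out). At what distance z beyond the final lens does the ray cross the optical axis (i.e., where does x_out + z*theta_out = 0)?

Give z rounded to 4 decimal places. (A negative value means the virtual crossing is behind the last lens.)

Answer: -33.0801

Derivation:
Initial: x=5.0000 theta=0.0000
After 1 (propagate distance d=12): x=5.0000 theta=0.0000
After 2 (thin lens f=30): x=5.0000 theta=-1/6 (≈-0.1667)
After 3 (propagate distance d=6): x=4.0000 theta=-1/6 (≈-0.1667)
After 4 (thin lens f=26): x=4.0000 theta=-25/78 (≈-0.3205)
After 5 (propagate distance d=29): x=-413/78 (≈-5.2949) theta=-25/78 (≈-0.3205)
After 6 (thin lens f=33): x=-413/78 (≈-5.2949) theta=-206/1287 (≈-0.1601)
z_focus = -x_out/theta_out = -(-413/78)/(-206/1287) = -13629/412 ≈ -33.0801
Rounded to 4 decimal places: z = -33.0801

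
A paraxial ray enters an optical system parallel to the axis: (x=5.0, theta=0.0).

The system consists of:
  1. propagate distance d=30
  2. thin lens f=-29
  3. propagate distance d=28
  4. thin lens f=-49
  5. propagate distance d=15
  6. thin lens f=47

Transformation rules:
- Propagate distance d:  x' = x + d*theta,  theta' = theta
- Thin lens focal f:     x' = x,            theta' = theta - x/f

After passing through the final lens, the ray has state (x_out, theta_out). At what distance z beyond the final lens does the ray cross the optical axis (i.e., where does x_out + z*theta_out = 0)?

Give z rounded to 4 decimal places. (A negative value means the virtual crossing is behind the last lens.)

Answer: -343.9082

Derivation:
Initial: x=5.0000 theta=0.0000
After 1 (propagate distance d=30): x=5.0000 theta=0.0000
After 2 (thin lens f=-29): x=5.0000 theta=5/29 (≈0.1724)
After 3 (propagate distance d=28): x=285/29 (≈9.8276) theta=5/29 (≈0.1724)
After 4 (thin lens f=-49): x=285/29 (≈9.8276) theta=530/1421 (≈0.3730)
After 5 (propagate distance d=15): x=21915/1421 (≈15.4222) theta=530/1421 (≈0.3730)
After 6 (thin lens f=47): x=21915/1421 (≈15.4222) theta=2995/66787 (≈0.0448)
z_focus = -x_out/theta_out = -(21915/1421)/(2995/66787) = -206001/599 ≈ -343.9082
Rounded to 4 decimal places: z = -343.9082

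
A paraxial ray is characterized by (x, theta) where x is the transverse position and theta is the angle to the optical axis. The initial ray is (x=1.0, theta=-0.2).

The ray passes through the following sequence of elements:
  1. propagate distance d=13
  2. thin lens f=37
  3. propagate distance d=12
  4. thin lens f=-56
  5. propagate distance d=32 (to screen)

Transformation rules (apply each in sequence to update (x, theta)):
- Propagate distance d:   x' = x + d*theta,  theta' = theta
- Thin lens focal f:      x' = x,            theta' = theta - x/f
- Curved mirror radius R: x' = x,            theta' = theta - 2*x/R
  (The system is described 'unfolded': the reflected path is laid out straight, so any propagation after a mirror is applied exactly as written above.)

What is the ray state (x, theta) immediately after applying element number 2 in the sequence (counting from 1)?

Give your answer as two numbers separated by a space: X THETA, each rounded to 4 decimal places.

Answer: -1.6000 -0.1568

Derivation:
Initial: x=1.0000 theta=-0.2000
After 1 (propagate distance d=13): x=-1.6000 theta=-0.2000
After 2 (thin lens f=37): x=-1.6000 theta=-29/185 (≈-0.1568)
Rounded to 4 decimal places: x = -1.6000, theta = -0.1568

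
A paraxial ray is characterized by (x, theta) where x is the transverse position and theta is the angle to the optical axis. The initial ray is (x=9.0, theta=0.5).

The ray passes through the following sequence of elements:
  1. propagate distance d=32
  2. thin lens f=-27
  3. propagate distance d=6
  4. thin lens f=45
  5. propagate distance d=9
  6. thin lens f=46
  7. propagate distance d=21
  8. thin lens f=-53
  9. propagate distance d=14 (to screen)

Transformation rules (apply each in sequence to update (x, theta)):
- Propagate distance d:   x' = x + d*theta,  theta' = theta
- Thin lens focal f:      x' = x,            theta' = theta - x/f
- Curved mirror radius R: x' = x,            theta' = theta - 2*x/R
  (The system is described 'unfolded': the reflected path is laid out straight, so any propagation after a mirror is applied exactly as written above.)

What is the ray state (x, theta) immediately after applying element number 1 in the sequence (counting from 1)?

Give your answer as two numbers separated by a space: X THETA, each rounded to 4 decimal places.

Initial: x=9.0000 theta=0.5000
After 1 (propagate distance d=32): x=25.0000 theta=0.5000
Rounded to 4 decimal places: x = 25.0000, theta = 0.5000

Answer: 25.0000 0.5000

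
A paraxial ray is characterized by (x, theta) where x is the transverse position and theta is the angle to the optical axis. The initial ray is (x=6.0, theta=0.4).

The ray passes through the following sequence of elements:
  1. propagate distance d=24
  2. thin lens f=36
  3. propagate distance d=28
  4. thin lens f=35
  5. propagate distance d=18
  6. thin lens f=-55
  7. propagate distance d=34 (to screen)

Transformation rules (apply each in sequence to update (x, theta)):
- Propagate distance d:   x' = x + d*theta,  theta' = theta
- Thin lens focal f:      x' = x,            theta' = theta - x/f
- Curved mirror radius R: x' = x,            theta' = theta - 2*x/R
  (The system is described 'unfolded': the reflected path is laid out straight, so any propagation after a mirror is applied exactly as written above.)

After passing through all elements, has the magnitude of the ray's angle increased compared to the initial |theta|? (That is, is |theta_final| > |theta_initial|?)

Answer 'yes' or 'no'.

Initial: x=6.0000 theta=0.4000
After 1 (propagate distance d=24): x=15.6000 theta=0.4000
After 2 (thin lens f=36): x=15.6000 theta=-1/30 (≈-0.0333)
After 3 (propagate distance d=28): x=44/3 (≈14.6667) theta=-1/30 (≈-0.0333)
After 4 (thin lens f=35): x=44/3 (≈14.6667) theta=-19/42 (≈-0.4524)
After 5 (propagate distance d=18): x=137/21 (≈6.5238) theta=-19/42 (≈-0.4524)
After 6 (thin lens f=-55): x=137/21 (≈6.5238) theta=-257/770 (≈-0.3338)
After 7 (propagate distance d=34 (to screen)): x=-796/165 (≈-4.8242) theta=-257/770 (≈-0.3338)
|theta_initial|=0.4000 |theta_final|=257/770 (≈0.3338) -> not increased

Answer: no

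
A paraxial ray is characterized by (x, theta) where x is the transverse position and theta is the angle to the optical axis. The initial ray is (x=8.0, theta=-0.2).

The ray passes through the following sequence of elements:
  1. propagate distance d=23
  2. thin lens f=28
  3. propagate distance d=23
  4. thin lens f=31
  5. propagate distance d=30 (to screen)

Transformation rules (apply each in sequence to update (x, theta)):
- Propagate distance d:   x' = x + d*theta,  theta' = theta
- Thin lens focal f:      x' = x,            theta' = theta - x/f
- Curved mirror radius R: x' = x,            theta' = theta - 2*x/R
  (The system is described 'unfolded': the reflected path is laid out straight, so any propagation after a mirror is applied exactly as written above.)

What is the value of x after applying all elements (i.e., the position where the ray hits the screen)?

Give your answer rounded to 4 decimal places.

Initial: x=8.0000 theta=-0.2000
After 1 (propagate distance d=23): x=3.4000 theta=-0.2000
After 2 (thin lens f=28): x=3.4000 theta=-9/28 (≈-0.3214)
After 3 (propagate distance d=23): x=-559/140 (≈-3.9929) theta=-9/28 (≈-0.3214)
After 4 (thin lens f=31): x=-559/140 (≈-3.9929) theta=-209/1085 (≈-0.1926)
After 5 (propagate distance d=30 (to screen)): x=-42409/4340 (≈-9.7717) theta=-209/1085 (≈-0.1926)
Rounded to 4 decimal places: x = -9.7717

Answer: -9.7717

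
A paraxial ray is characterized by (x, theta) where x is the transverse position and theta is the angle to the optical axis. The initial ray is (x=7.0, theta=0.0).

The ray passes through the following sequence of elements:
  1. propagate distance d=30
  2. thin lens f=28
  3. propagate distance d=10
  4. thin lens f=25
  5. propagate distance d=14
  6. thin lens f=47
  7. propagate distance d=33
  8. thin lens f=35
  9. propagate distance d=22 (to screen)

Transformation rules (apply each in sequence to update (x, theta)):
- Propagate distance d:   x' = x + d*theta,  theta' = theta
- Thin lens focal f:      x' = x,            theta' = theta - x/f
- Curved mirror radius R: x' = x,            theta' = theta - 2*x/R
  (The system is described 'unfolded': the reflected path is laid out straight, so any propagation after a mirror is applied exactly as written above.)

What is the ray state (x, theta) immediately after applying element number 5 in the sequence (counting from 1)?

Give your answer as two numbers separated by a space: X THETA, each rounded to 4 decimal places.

Answer: -1.5200 -0.4300

Derivation:
Initial: x=7.0000 theta=0.0000
After 1 (propagate distance d=30): x=7.0000 theta=0.0000
After 2 (thin lens f=28): x=7.0000 theta=-0.2500
After 3 (propagate distance d=10): x=4.5000 theta=-0.2500
After 4 (thin lens f=25): x=4.5000 theta=-0.4300
After 5 (propagate distance d=14): x=-1.5200 theta=-0.4300
Rounded to 4 decimal places: x = -1.5200, theta = -0.4300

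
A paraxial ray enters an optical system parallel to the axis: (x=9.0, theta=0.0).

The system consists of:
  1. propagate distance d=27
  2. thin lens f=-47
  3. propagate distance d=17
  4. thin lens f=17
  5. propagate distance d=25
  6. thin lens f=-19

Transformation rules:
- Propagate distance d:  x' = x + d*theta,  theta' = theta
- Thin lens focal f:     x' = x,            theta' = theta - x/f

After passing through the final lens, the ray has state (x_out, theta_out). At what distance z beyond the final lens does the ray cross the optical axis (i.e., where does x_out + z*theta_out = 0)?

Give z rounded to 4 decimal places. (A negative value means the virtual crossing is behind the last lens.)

Answer: -1.6867

Derivation:
Initial: x=9.0000 theta=0.0000
After 1 (propagate distance d=27): x=9.0000 theta=0.0000
After 2 (thin lens f=-47): x=9.0000 theta=9/47 (≈0.1915)
After 3 (propagate distance d=17): x=576/47 (≈12.2553) theta=9/47 (≈0.1915)
After 4 (thin lens f=17): x=576/47 (≈12.2553) theta=-9/17 (≈-0.5294)
After 5 (propagate distance d=25): x=-783/799 (≈-0.9800) theta=-9/17 (≈-0.5294)
After 6 (thin lens f=-19): x=-783/799 (≈-0.9800) theta=-8820/15181 (≈-0.5810)
z_focus = -x_out/theta_out = -(-783/799)/(-8820/15181) = -1653/980 ≈ -1.6867
Rounded to 4 decimal places: z = -1.6867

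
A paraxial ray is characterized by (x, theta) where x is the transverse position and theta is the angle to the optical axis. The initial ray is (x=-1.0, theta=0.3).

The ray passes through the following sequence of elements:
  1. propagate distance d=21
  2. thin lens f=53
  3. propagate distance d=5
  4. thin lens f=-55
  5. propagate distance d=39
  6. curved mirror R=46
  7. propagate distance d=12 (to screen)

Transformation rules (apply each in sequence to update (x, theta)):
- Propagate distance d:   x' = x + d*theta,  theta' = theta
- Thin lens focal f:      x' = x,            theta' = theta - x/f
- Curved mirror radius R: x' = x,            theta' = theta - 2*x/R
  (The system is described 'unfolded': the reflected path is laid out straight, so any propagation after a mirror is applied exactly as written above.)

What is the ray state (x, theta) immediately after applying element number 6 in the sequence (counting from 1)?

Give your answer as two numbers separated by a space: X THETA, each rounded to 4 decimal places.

Initial: x=-1.0000 theta=0.3000
After 1 (propagate distance d=21): x=5.3000 theta=0.3000
After 2 (thin lens f=53): x=5.3000 theta=0.2000
After 3 (propagate distance d=5): x=6.3000 theta=0.2000
After 4 (thin lens f=-55): x=6.3000 theta=173/550 (≈0.3145)
After 5 (propagate distance d=39): x=5106/275 (≈18.5673) theta=173/550 (≈0.3145)
After 6 (curved mirror R=46): x=5106/275 (≈18.5673) theta=-271/550 (≈-0.4927)
Rounded to 4 decimal places: x = 18.5673, theta = -0.4927

Answer: 18.5673 -0.4927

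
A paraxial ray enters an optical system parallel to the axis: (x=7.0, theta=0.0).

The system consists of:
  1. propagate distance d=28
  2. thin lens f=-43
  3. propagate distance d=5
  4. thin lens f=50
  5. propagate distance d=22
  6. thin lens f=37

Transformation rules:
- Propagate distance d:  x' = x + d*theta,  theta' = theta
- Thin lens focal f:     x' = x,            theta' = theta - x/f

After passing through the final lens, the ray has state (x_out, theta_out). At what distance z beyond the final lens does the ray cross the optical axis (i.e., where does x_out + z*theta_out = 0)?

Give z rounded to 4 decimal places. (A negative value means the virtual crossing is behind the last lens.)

Initial: x=7.0000 theta=0.0000
After 1 (propagate distance d=28): x=7.0000 theta=0.0000
After 2 (thin lens f=-43): x=7.0000 theta=7/43 (≈0.1628)
After 3 (propagate distance d=5): x=336/43 (≈7.8140) theta=7/43 (≈0.1628)
After 4 (thin lens f=50): x=336/43 (≈7.8140) theta=7/1075 (≈0.0065)
After 5 (propagate distance d=22): x=8554/1075 (≈7.9572) theta=7/1075 (≈0.0065)
After 6 (thin lens f=37): x=8554/1075 (≈7.9572) theta=-1659/7955 (≈-0.2085)
z_focus = -x_out/theta_out = -(8554/1075)/(-1659/7955) = 45214/1185 ≈ 38.1553
Rounded to 4 decimal places: z = 38.1553

Answer: 38.1553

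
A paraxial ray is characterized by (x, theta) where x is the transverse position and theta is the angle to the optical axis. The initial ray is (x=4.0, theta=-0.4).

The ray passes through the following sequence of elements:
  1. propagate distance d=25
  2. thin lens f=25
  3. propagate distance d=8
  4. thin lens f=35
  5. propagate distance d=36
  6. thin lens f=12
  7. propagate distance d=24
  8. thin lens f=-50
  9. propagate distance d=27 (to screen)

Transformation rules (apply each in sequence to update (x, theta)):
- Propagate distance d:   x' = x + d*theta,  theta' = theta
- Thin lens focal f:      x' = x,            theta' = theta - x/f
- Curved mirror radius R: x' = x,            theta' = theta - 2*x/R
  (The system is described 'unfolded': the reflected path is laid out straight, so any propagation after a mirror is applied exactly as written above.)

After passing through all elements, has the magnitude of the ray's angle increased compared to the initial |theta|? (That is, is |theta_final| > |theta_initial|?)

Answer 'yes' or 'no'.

Initial: x=4.0000 theta=-0.4000
After 1 (propagate distance d=25): x=-6.0000 theta=-0.4000
After 2 (thin lens f=25): x=-6.0000 theta=-0.1600
After 3 (propagate distance d=8): x=-7.2800 theta=-0.1600
After 4 (thin lens f=35): x=-7.2800 theta=0.0480
After 5 (propagate distance d=36): x=-5.5520 theta=0.0480
After 6 (thin lens f=12): x=-5.5520 theta=383/750 (≈0.5107)
After 7 (propagate distance d=24): x=6.7040 theta=383/750 (≈0.5107)
After 8 (thin lens f=-50): x=6.7040 theta=12089/18750 (≈0.6447)
After 9 (propagate distance d=27 (to screen)): x=150701/6250 (≈24.1122) theta=12089/18750 (≈0.6447)
|theta_initial|=0.4000 |theta_final|=12089/18750 (≈0.6447) -> increased

Answer: yes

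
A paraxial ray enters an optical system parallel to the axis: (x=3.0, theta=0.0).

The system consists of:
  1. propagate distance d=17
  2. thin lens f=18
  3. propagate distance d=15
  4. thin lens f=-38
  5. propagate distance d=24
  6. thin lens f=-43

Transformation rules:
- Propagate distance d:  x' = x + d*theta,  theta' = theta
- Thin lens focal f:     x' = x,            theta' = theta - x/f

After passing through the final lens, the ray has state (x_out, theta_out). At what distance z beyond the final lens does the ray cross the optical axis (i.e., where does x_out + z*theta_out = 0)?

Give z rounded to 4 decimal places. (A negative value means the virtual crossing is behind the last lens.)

Initial: x=3.0000 theta=0.0000
After 1 (propagate distance d=17): x=3.0000 theta=0.0000
After 2 (thin lens f=18): x=3.0000 theta=-1/6 (≈-0.1667)
After 3 (propagate distance d=15): x=0.5000 theta=-1/6 (≈-0.1667)
After 4 (thin lens f=-38): x=0.5000 theta=-35/228 (≈-0.1535)
After 5 (propagate distance d=24): x=-121/38 (≈-3.1842) theta=-35/228 (≈-0.1535)
After 6 (thin lens f=-43): x=-121/38 (≈-3.1842) theta=-2231/9804 (≈-0.2276)
z_focus = -x_out/theta_out = -(-121/38)/(-2231/9804) = -31218/2231 ≈ -13.9928
Rounded to 4 decimal places: z = -13.9928

Answer: -13.9928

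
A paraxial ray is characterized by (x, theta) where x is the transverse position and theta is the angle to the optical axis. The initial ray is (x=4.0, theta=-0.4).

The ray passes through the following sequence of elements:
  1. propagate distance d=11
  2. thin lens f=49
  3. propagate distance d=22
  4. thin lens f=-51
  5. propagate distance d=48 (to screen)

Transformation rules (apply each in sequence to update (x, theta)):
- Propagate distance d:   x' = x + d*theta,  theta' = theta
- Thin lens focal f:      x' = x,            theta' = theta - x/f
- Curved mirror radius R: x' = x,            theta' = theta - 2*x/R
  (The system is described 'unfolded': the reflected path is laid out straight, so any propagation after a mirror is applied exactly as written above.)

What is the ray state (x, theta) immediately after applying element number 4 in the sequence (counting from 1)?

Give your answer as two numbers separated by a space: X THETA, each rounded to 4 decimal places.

Answer: -9.0204 -0.5687

Derivation:
Initial: x=4.0000 theta=-0.4000
After 1 (propagate distance d=11): x=-0.4000 theta=-0.4000
After 2 (thin lens f=49): x=-0.4000 theta=-96/245 (≈-0.3918)
After 3 (propagate distance d=22): x=-442/49 (≈-9.0204) theta=-96/245 (≈-0.3918)
After 4 (thin lens f=-51): x=-442/49 (≈-9.0204) theta=-418/735 (≈-0.5687)
Rounded to 4 decimal places: x = -9.0204, theta = -0.5687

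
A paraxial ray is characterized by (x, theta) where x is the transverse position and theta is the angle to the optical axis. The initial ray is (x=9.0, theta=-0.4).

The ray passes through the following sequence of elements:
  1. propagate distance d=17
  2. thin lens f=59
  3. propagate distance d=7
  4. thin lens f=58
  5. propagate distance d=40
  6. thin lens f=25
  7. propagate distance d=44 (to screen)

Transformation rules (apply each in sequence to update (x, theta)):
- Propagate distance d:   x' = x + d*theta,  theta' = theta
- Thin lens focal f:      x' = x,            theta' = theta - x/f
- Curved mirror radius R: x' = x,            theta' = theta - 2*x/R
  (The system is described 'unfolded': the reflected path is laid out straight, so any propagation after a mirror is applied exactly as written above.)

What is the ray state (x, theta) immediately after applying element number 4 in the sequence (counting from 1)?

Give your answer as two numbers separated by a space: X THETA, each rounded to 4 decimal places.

Initial: x=9.0000 theta=-0.4000
After 1 (propagate distance d=17): x=2.2000 theta=-0.4000
After 2 (thin lens f=59): x=2.2000 theta=-129/295 (≈-0.4373)
After 3 (propagate distance d=7): x=-254/295 (≈-0.8610) theta=-129/295 (≈-0.4373)
After 4 (thin lens f=58): x=-254/295 (≈-0.8610) theta=-3614/8555 (≈-0.4224)
Rounded to 4 decimal places: x = -0.8610, theta = -0.4224

Answer: -0.8610 -0.4224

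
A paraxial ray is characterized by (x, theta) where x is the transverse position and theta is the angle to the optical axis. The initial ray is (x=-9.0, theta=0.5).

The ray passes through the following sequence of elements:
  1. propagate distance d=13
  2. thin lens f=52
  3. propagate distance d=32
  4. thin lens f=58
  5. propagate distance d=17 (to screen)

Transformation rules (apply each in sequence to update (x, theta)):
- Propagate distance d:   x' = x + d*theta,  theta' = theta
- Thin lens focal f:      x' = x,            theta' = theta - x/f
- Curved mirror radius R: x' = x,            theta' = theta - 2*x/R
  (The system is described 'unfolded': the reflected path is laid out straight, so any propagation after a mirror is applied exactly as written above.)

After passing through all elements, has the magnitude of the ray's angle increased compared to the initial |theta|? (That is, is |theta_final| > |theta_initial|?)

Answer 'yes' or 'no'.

Answer: no

Derivation:
Initial: x=-9.0000 theta=0.5000
After 1 (propagate distance d=13): x=-2.5000 theta=0.5000
After 2 (thin lens f=52): x=-2.5000 theta=57/104 (≈0.5481)
After 3 (propagate distance d=32): x=391/26 (≈15.0385) theta=57/104 (≈0.5481)
After 4 (thin lens f=58): x=391/26 (≈15.0385) theta=67/232 (≈0.2888)
After 5 (propagate distance d=17 (to screen)): x=60163/3016 (≈19.9479) theta=67/232 (≈0.2888)
|theta_initial|=0.5000 |theta_final|=67/232 (≈0.2888) -> not increased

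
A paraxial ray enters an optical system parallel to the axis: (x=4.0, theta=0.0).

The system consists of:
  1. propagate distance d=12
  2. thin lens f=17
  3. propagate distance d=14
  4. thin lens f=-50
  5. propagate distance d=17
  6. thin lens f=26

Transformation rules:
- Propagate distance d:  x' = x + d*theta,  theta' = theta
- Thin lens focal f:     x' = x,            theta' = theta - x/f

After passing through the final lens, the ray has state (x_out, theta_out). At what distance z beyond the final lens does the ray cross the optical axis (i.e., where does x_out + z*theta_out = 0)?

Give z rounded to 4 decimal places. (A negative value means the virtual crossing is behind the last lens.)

Initial: x=4.0000 theta=0.0000
After 1 (propagate distance d=12): x=4.0000 theta=0.0000
After 2 (thin lens f=17): x=4.0000 theta=-4/17 (≈-0.2353)
After 3 (propagate distance d=14): x=12/17 (≈0.7059) theta=-4/17 (≈-0.2353)
After 4 (thin lens f=-50): x=12/17 (≈0.7059) theta=-94/425 (≈-0.2212)
After 5 (propagate distance d=17): x=-1298/425 (≈-3.0541) theta=-94/425 (≈-0.2212)
After 6 (thin lens f=26): x=-1298/425 (≈-3.0541) theta=-573/5525 (≈-0.1037)
z_focus = -x_out/theta_out = -(-1298/425)/(-573/5525) = -16874/573 ≈ -29.4485
Rounded to 4 decimal places: z = -29.4485

Answer: -29.4485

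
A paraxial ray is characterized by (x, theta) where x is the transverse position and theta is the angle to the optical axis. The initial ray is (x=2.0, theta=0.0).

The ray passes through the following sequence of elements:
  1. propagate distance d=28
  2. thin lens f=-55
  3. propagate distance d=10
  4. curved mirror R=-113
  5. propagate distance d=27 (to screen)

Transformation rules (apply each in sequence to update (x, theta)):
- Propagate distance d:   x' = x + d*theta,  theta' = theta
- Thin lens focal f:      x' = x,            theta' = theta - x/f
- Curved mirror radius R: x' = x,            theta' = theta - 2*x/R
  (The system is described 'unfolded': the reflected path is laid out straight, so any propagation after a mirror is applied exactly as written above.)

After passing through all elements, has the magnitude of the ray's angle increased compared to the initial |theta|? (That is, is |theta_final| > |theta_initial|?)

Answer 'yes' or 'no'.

Answer: yes

Derivation:
Initial: x=2.0000 theta=0.0000
After 1 (propagate distance d=28): x=2.0000 theta=0.0000
After 2 (thin lens f=-55): x=2.0000 theta=2/55 (≈0.0364)
After 3 (propagate distance d=10): x=26/11 (≈2.3636) theta=2/55 (≈0.0364)
After 4 (curved mirror R=-113): x=26/11 (≈2.3636) theta=486/6215 (≈0.0782)
After 5 (propagate distance d=27 (to screen)): x=27812/6215 (≈4.4750) theta=486/6215 (≈0.0782)
|theta_initial|=0.0000 |theta_final|=486/6215 (≈0.0782) -> increased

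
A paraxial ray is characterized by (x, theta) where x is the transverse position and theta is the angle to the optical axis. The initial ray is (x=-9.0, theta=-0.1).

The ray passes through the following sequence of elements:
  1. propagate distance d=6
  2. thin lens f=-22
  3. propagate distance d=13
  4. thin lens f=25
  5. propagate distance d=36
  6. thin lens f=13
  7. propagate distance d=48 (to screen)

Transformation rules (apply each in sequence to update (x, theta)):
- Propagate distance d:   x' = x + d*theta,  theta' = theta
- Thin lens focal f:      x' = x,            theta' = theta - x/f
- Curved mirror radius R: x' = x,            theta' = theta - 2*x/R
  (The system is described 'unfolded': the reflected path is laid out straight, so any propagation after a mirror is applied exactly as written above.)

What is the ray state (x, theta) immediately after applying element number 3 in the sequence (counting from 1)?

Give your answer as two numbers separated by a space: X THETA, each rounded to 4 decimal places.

Answer: -16.5727 -0.5364

Derivation:
Initial: x=-9.0000 theta=-0.1000
After 1 (propagate distance d=6): x=-9.6000 theta=-0.1000
After 2 (thin lens f=-22): x=-9.6000 theta=-59/110 (≈-0.5364)
After 3 (propagate distance d=13): x=-1823/110 (≈-16.5727) theta=-59/110 (≈-0.5364)
Rounded to 4 decimal places: x = -16.5727, theta = -0.5364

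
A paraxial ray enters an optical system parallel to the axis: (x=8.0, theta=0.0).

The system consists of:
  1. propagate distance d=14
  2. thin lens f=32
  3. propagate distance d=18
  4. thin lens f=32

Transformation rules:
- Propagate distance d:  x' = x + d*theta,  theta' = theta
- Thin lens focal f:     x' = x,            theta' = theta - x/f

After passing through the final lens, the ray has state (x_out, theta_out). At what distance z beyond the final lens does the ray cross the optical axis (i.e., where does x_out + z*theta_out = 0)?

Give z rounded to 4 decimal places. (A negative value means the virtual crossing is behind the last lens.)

Initial: x=8.0000 theta=0.0000
After 1 (propagate distance d=14): x=8.0000 theta=0.0000
After 2 (thin lens f=32): x=8.0000 theta=-0.2500
After 3 (propagate distance d=18): x=3.5000 theta=-0.2500
After 4 (thin lens f=32): x=3.5000 theta=-23/64 (≈-0.3594)
z_focus = -x_out/theta_out = -(3.5000)/(-23/64) = 224/23 ≈ 9.7391
Rounded to 4 decimal places: z = 9.7391

Answer: 9.7391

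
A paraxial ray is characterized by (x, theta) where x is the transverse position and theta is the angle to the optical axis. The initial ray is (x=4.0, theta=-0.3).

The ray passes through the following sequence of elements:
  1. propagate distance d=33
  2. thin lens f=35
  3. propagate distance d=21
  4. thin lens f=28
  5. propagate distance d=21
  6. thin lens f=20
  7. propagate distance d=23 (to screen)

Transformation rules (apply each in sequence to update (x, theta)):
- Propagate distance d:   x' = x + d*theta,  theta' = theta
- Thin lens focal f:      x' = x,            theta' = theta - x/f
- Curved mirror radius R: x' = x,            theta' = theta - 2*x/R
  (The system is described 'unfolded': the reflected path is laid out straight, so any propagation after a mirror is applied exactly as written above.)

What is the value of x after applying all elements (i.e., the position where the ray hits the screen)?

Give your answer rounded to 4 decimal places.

Initial: x=4.0000 theta=-0.3000
After 1 (propagate distance d=33): x=-5.9000 theta=-0.3000
After 2 (thin lens f=35): x=-5.9000 theta=-23/175 (≈-0.1314)
After 3 (propagate distance d=21): x=-8.6600 theta=-23/175 (≈-0.1314)
After 4 (thin lens f=28): x=-8.6600 theta=249/1400 (≈0.1779)
After 5 (propagate distance d=21): x=-4.9250 theta=249/1400 (≈0.1779)
After 6 (thin lens f=20): x=-4.9250 theta=95/224 (≈0.4241)
After 7 (propagate distance d=23 (to screen)): x=5409/1120 (≈4.8295) theta=95/224 (≈0.4241)
Rounded to 4 decimal places: x = 4.8295

Answer: 4.8295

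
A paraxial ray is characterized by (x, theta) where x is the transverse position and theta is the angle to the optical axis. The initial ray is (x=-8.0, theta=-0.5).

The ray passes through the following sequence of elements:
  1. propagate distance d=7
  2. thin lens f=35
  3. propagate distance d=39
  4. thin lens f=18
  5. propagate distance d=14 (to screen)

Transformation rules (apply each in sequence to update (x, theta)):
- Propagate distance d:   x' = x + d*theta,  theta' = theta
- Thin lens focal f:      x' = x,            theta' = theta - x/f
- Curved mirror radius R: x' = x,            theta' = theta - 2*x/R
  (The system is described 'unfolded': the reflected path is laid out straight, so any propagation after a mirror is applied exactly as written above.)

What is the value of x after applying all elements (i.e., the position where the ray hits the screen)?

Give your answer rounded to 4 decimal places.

Answer: -6.4413

Derivation:
Initial: x=-8.0000 theta=-0.5000
After 1 (propagate distance d=7): x=-11.5000 theta=-0.5000
After 2 (thin lens f=35): x=-11.5000 theta=-6/35 (≈-0.1714)
After 3 (propagate distance d=39): x=-1273/70 (≈-18.1857) theta=-6/35 (≈-0.1714)
After 4 (thin lens f=18): x=-1273/70 (≈-18.1857) theta=151/180 (≈0.8389)
After 5 (propagate distance d=14 (to screen)): x=-2029/315 (≈-6.4413) theta=151/180 (≈0.8389)
Rounded to 4 decimal places: x = -6.4413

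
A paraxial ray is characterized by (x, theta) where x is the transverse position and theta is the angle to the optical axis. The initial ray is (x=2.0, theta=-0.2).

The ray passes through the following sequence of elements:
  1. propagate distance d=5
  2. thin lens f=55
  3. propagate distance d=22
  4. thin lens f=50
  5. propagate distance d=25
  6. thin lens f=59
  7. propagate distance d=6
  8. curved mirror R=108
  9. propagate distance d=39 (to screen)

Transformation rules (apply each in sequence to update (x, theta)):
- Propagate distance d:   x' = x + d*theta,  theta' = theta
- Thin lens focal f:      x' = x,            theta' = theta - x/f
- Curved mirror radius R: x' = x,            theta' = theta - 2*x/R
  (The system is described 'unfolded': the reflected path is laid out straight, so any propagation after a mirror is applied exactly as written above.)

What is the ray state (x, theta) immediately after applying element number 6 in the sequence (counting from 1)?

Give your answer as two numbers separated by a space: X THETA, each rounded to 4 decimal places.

Answer: -7.3545 -0.0175

Derivation:
Initial: x=2.0000 theta=-0.2000
After 1 (propagate distance d=5): x=1.0000 theta=-0.2000
After 2 (thin lens f=55): x=1.0000 theta=-12/55 (≈-0.2182)
After 3 (propagate distance d=22): x=-3.8000 theta=-12/55 (≈-0.2182)
After 4 (thin lens f=50): x=-3.8000 theta=-391/2750 (≈-0.1422)
After 5 (propagate distance d=25): x=-809/110 (≈-7.3545) theta=-391/2750 (≈-0.1422)
After 6 (thin lens f=59): x=-809/110 (≈-7.3545) theta=-1422/81125 (≈-0.0175)
Rounded to 4 decimal places: x = -7.3545, theta = -0.0175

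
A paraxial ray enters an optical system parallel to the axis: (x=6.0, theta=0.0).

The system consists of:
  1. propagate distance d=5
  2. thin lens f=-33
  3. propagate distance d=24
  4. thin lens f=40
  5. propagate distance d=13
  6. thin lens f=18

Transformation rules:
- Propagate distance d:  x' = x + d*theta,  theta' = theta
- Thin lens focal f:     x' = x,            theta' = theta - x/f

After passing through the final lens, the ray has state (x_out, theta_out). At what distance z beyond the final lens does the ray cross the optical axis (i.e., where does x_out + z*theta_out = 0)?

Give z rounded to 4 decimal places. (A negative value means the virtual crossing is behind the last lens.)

Answer: 15.6710

Derivation:
Initial: x=6.0000 theta=0.0000
After 1 (propagate distance d=5): x=6.0000 theta=0.0000
After 2 (thin lens f=-33): x=6.0000 theta=2/11 (≈0.1818)
After 3 (propagate distance d=24): x=114/11 (≈10.3636) theta=2/11 (≈0.1818)
After 4 (thin lens f=40): x=114/11 (≈10.3636) theta=-17/220 (≈-0.0773)
After 5 (propagate distance d=13): x=2059/220 (≈9.3591) theta=-17/220 (≈-0.0773)
After 6 (thin lens f=18): x=2059/220 (≈9.3591) theta=-43/72 (≈-0.5972)
z_focus = -x_out/theta_out = -(2059/220)/(-43/72) = 37062/2365 ≈ 15.6710
Rounded to 4 decimal places: z = 15.6710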